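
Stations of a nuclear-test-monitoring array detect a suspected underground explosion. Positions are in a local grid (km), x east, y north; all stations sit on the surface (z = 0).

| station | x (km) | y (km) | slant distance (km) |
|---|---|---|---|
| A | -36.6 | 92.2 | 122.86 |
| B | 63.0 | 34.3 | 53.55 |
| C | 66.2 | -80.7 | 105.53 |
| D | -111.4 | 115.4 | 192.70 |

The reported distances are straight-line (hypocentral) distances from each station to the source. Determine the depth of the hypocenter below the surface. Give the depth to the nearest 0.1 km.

z ≈ 45.3 km

Each station gives a sphere (x−x_i)² + (y−y_i)² + z² = d_i² (stations at z=0).
Subtracting the A sphere from B and C: z² cancels, leaving linear equations in x and y:
199.2 x − 115.8 y = 7532.07
205.6 x − 345.8 y = 5012.53
Solving: x ≈ 44.906, y ≈ 12.204 km (keep extra digits for the depth step; rounded: 44.9, 12.2).
Then from the A sphere: z² = 122.86² − (x + 36.6)² − (y − 92.2)² with x = 44.906, y = 12.204, so z ≈ 45.299 ≈ 45.3 km.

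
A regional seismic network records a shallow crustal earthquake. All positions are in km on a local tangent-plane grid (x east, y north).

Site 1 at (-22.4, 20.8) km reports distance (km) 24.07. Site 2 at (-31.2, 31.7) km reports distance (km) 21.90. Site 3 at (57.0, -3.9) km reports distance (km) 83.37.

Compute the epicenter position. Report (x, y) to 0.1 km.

Circle about each station: (x + 22.4)² + (y − 20.8)² = 24.07²; (x + 31.2)² + (y − 31.7)² = 21.90²; (x − 57.0)² + (y + 3.9)² = 83.37².
Subtracting the Site 1 equation from the Site 2 and Site 3 equations removes the quadratic terms:
-17.6 x + 21.8 y = 1143.68
158.8 x − 49.4 y = -4041.38
Solving the 2×2 system: x ≈ -12.2, y ≈ 42.6 km.
Check against Site 1 (with the unrounded x, y): √((x + 22.4)²+(y − 20.8)²) = 24.09 ≈ 24.07 km. ✓

(-12.2, 42.6)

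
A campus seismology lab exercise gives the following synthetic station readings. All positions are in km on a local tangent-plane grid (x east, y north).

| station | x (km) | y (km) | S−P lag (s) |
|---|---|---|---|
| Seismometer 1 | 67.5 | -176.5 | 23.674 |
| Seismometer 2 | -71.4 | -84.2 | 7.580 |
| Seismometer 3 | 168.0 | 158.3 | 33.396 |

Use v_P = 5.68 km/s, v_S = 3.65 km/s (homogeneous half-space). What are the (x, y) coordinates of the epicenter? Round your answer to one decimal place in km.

x ≈ -120.2 km, y ≈ -24.1 km

Distance from S−P lag: d = Δt · v_P v_S / (v_P − v_S) = Δt · (5.68·3.65)/(5.68−3.65) ≈ 10.2128·Δt.
So d_Seismometer 1 = 241.78, d_Seismometer 2 = 77.41, d_Seismometer 3 = 341.07 km.
Circle about each station: (x − 67.5)² + (y + 176.5)² = 241.78²; (x + 71.4)² + (y + 84.2)² = 77.41²; (x − 168.0)² + (y − 158.3)² = 341.07².
Subtracting the Seismometer 1 equation from the Seismometer 2 and Seismometer 3 equations removes the quadratic terms:
-277.8 x + 184.6 y = 28944.36
201.0 x + 669.6 y = -40296.79
Solving the 2×2 system: x ≈ -120.2, y ≈ -24.1 km.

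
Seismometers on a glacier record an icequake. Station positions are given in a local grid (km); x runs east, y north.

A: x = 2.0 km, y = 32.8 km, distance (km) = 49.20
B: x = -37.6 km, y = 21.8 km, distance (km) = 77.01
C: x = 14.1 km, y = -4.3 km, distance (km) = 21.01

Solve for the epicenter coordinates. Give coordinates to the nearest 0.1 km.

Circle about each station: (x − 2.0)² + (y − 32.8)² = 49.20²; (x + 37.6)² + (y − 21.8)² = 77.01²; (x − 14.1)² + (y + 4.3)² = 21.01².
Subtracting the A equation from the B and C equations removes the quadratic terms:
-79.2 x − 22.0 y = -2700.74
24.2 x − 74.2 y = 1116.68
Solving the 2×2 system: x ≈ 35.1, y ≈ -3.6 km.

x ≈ 35.1 km, y ≈ -3.6 km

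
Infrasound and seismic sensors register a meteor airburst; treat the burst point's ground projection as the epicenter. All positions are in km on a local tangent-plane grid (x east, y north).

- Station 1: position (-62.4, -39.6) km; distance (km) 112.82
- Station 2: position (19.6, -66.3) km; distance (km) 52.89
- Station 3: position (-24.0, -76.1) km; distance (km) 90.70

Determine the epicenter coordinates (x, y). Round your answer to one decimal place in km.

49.1 km east, -22.4 km north

Circle about each station: (x + 62.4)² + (y + 39.6)² = 112.82²; (x − 19.6)² + (y + 66.3)² = 52.89²; (x + 24.0)² + (y + 76.1)² = 90.70².
Subtracting pairs of circle equations eliminates x²+y² and gives linear equations (the radical axes):
164.0 x − 53.4 y = 9248.93
76.8 x − 73.0 y = 5407.15
Solving the 2×2 system: x ≈ 49.1, y ≈ -22.4 km.
Check against Station 1 (with the unrounded x, y): √((x + 62.4)²+(y + 39.6)²) = 112.81 ≈ 112.82 km. ✓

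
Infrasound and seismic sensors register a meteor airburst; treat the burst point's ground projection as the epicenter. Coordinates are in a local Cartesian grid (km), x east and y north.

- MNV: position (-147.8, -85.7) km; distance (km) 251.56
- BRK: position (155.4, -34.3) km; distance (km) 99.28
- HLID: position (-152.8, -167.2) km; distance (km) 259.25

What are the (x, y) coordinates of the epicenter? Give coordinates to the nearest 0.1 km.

Circle about each station: (x + 147.8)² + (y + 85.7)² = 251.56²; (x − 155.4)² + (y + 34.3)² = 99.28²; (x + 152.8)² + (y + 167.2)² = 259.25².
Subtracting pairs of circle equations eliminates x²+y² and gives linear equations (the radical axes):
606.4 x + 102.8 y = 49562.24
-10.0 x − 163.0 y = 18186.22
Solving the 2×2 system: x ≈ 101.7, y ≈ -117.8 km.

(101.7, -117.8)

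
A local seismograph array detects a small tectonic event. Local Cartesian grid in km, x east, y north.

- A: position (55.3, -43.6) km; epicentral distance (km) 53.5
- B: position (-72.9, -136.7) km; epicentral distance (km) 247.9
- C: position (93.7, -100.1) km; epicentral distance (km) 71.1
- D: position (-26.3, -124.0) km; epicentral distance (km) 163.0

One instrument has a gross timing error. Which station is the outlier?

Solve using three stations at a time. Using A, C, D (subtract circle equations pairwise → linear system) gives (x, y) ≈ (107.1, -30.3).
Distances from that point to each station vs reported:
  A: calculated 53.4 vs reported 53.5 → residual 0.1 km
  B: calculated 209.1 vs reported 247.9 → residual 38.8 km
  C: calculated 71.1 vs reported 71.1 → residual 0.0 km
  D: calculated 163.0 vs reported 163.0 → residual 0.0 km
A, C, D are mutually consistent (residuals ≈ 0); B is off by 38.8 km.

B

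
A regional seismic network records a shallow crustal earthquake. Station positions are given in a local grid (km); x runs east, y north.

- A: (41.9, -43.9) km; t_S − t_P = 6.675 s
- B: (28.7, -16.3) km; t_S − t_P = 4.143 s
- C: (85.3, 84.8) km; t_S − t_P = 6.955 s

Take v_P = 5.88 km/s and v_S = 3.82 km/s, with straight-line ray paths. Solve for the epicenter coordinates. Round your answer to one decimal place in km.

Distance from S−P lag: d = Δt · v_P v_S / (v_P − v_S) = Δt · (5.88·3.82)/(5.88−3.82) ≈ 10.9037·Δt.
So d_A = 72.78, d_B = 45.17, d_C = 75.84 km.
Circle about each station: (x − 41.9)² + (y + 43.9)² = 72.78²; (x − 28.7)² + (y + 16.3)² = 45.17²; (x − 85.3)² + (y − 84.8)² = 75.84².
Subtracting pairs of circle equations eliminates x²+y² and gives linear equations (the radical axes):
-26.4 x + 55.2 y = 663.16
86.8 x + 257.4 y = 10329.53
Solving the 2×2 system: x ≈ 34.5, y ≈ 28.5 km.

(34.5, 28.5)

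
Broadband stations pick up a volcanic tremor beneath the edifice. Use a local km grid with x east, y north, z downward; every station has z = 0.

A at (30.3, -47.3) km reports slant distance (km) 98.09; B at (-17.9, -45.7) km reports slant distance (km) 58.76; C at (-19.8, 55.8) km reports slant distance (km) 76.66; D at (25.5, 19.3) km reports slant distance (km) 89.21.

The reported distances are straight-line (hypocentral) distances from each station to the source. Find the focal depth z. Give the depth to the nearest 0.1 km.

Each station gives a sphere (x−x_i)² + (y−y_i)² + z² = d_i² (stations at z=0).
Subtracting the A sphere from B and C: z² cancels, leaving linear equations in x and y:
-96.4 x + 3.2 y = 5422.43
-100.2 x + 206.2 y = 4095.19
Solving: x ≈ -56.501, y ≈ -7.596 km (keep extra digits for the depth step; rounded: -56.5, -7.6).
Then from the A sphere: z² = 98.09² − (x − 30.3)² − (y + 47.3)² with x = -56.501, y = -7.596, so z ≈ 22.601 ≈ 22.6 km.

22.6 km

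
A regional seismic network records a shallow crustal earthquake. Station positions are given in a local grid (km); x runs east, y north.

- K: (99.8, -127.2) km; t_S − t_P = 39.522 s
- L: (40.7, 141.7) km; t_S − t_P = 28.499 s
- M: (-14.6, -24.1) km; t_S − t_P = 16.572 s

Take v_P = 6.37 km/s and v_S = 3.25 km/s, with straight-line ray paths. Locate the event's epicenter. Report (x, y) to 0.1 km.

(-111.0, 28.8)

Distance from S−P lag: d = Δt · v_P v_S / (v_P − v_S) = Δt · (6.37·3.25)/(6.37−3.25) ≈ 6.6354·Δt.
So d_K = 262.24, d_L = 189.10, d_M = 109.96 km.
Circle about each station: (x − 99.8)² + (y + 127.2)² = 262.24²; (x − 40.7)² + (y − 141.7)² = 189.10²; (x + 14.6)² + (y + 24.1)² = 109.96².
Subtracting the K equation from the L and M equations removes the quadratic terms:
-118.2 x + 537.8 y = 28606.51
-228.8 x + 206.2 y = 31332.71
Solving the 2×2 system: x ≈ -111.0, y ≈ 28.8 km.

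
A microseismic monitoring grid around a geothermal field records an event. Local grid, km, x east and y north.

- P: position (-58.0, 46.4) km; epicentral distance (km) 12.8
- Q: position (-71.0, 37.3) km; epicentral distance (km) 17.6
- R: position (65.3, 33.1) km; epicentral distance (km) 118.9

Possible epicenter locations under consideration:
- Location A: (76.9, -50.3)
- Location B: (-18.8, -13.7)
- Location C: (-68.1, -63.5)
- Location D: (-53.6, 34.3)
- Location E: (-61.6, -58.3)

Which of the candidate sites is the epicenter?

For each candidate, compare |candidate − station| to the reported distance:
Location A: residuals P 153.2, Q 154.3, R 34.7 → max 154.3 km
Location B: residuals P 59.0, Q 55.4, R 22.7 → max 59.0 km
Location C: residuals P 97.6, Q 83.2, R 45.8 → max 97.6 km
Location D: residuals P 0.1, Q 0.1, R 0.0 → max 0.1 km
Location E: residuals P 92.0, Q 78.5, R 37.5 → max 92.0 km
Only Location D has all residuals ≈ 0.

Location D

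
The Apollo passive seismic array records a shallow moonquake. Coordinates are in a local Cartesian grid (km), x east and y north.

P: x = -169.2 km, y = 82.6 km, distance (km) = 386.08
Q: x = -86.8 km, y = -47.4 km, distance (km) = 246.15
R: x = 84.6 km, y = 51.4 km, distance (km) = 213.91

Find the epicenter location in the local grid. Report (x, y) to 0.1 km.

x ≈ 133.7 km, y ≈ -156.8 km

Circle about each station: (x + 169.2)² + (y − 82.6)² = 386.08²; (x + 86.8)² + (y + 47.4)² = 246.15²; (x − 84.6)² + (y − 51.4)² = 213.91².
Subtracting the P equation from the Q and R equations removes the quadratic terms:
164.8 x − 260.0 y = 62797.54
507.6 x − 62.4 y = 77648.00
Solving the 2×2 system: x ≈ 133.7, y ≈ -156.8 km.
Check against P (with the unrounded x, y): √((x + 169.2)²+(y − 82.6)²) = 386.07 ≈ 386.08 km. ✓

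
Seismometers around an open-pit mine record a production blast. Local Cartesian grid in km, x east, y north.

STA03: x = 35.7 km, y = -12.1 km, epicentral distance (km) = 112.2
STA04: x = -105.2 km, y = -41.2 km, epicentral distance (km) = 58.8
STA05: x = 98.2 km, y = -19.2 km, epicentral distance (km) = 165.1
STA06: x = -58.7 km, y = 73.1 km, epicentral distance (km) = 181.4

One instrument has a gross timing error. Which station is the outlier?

Solve using three stations at a time. Using STA03, STA04, STA05 (subtract circle equations pairwise → linear system) gives (x, y) ≈ (-57.2, -75.1).
Distances from that point to each station vs reported:
  STA03: calculated 112.2 vs reported 112.2 → residual 0.0 km
  STA04: calculated 58.8 vs reported 58.8 → residual 0.0 km
  STA05: calculated 165.1 vs reported 165.1 → residual 0.0 km
  STA06: calculated 148.2 vs reported 181.4 → residual 33.2 km
STA03, STA04, STA05 are mutually consistent (residuals ≈ 0); STA06 is off by 33.2 km.

STA06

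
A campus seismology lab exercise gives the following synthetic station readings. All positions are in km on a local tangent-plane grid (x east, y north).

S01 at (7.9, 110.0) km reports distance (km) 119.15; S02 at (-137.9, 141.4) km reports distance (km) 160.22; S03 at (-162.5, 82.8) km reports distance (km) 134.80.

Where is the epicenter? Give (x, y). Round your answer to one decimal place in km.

Circle about each station: (x − 7.9)² + (y − 110.0)² = 119.15²; (x + 137.9)² + (y − 141.4)² = 160.22²; (x + 162.5)² + (y − 82.8)² = 134.80².
Subtracting the S01 equation from the S02 and S03 equations removes the quadratic terms:
-291.6 x + 62.8 y = 15374.23
-340.8 x − 54.4 y = 17125.36
Solving the 2×2 system: x ≈ -51.3, y ≈ 6.6 km.

-51.3 km east, 6.6 km north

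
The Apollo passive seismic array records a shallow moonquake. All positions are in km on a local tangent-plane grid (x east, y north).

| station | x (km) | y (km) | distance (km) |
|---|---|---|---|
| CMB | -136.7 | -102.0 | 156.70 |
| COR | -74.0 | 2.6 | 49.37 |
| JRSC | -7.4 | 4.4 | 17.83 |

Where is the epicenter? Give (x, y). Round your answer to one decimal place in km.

Circle about each station: (x + 136.7)² + (y + 102.0)² = 156.70²; (x + 74.0)² + (y − 2.6)² = 49.37²; (x + 7.4)² + (y − 4.4)² = 17.83².
Subtracting pairs of circle equations eliminates x²+y² and gives linear equations (the radical axes):
125.4 x + 209.2 y = -1490.64
258.6 x + 212.8 y = -4779.79
Solving the 2×2 system: x ≈ -24.9, y ≈ 7.8 km.

x ≈ -24.9 km, y ≈ 7.8 km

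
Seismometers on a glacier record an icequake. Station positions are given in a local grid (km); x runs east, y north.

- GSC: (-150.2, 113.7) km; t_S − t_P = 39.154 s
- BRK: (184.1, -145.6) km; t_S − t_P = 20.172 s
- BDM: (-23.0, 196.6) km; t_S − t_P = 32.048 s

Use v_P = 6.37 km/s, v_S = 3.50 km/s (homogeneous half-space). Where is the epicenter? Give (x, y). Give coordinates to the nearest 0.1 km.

Distance from S−P lag: d = Δt · v_P v_S / (v_P − v_S) = Δt · (6.37·3.50)/(6.37−3.50) ≈ 7.7683·Δt.
So d_GSC = 304.16, d_BRK = 156.70, d_BDM = 248.96 km.
Circle about each station: (x + 150.2)² + (y − 113.7)² = 304.16²; (x − 184.1)² + (y + 145.6)² = 156.70²; (x + 23.0)² + (y − 196.6)² = 248.96².
Subtracting the GSC equation from the BRK and BDM equations removes the quadratic terms:
668.6 x − 518.6 y = 87562.86
254.4 x + 165.8 y = 34225.05
Solving the 2×2 system: x ≈ 132.9, y ≈ 2.5 km.
Check against GSC (with the unrounded x, y): √((x + 150.2)²+(y − 113.7)²) = 304.16 ≈ 304.16 km. ✓

132.9 km east, 2.5 km north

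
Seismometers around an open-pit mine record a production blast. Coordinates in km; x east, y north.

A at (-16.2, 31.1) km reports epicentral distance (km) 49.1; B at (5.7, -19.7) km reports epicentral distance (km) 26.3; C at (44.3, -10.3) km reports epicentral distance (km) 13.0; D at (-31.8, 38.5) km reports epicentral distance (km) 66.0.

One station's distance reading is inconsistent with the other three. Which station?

C

Solve using three stations at a time. Using A, B, D (subtract circle equations pairwise → linear system) gives (x, y) ≈ (22.1, 0.6).
Distances from that point to each station vs reported:
  A: calculated 49.0 vs reported 49.1 → residual 0.1 km
  B: calculated 26.1 vs reported 26.3 → residual 0.2 km
  C: calculated 24.7 vs reported 13.0 → residual 11.7 km
  D: calculated 65.9 vs reported 66.0 → residual 0.1 km
A, B, D are mutually consistent (residuals ≈ 0); C is off by 11.7 km.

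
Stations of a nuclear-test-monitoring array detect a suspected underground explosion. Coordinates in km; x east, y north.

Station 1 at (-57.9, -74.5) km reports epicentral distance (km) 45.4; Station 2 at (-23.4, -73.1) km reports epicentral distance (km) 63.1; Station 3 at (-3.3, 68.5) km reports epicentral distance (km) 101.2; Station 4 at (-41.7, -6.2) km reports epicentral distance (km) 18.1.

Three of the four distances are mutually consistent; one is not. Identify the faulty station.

Solve using three stations at a time. Using Station 2, Station 3, Station 4 (subtract circle equations pairwise → linear system) gives (x, y) ≈ (-55.0, -18.5).
Distances from that point to each station vs reported:
  Station 1: calculated 56.1 vs reported 45.4 → residual 10.7 km
  Station 2: calculated 63.1 vs reported 63.1 → residual 0.0 km
  Station 3: calculated 101.2 vs reported 101.2 → residual 0.0 km
  Station 4: calculated 18.1 vs reported 18.1 → residual 0.0 km
Station 2, Station 3, Station 4 are mutually consistent (residuals ≈ 0); Station 1 is off by 10.7 km.

Station 1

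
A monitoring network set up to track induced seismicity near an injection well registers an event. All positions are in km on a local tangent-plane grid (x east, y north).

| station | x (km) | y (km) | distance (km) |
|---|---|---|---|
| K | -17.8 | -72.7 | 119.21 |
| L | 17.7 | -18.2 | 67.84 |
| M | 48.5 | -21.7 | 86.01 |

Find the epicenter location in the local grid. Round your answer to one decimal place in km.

-4.8 km east, 45.8 km north

Circle about each station: (x + 17.8)² + (y + 72.7)² = 119.21²; (x − 17.7)² + (y + 18.2)² = 67.84²; (x − 48.5)² + (y + 21.7)² = 86.01².
Subtracting pairs of circle equations eliminates x²+y² and gives linear equations (the radical axes):
71.0 x + 109.0 y = 4651.16
132.6 x + 102.0 y = 4034.31
Solving the 2×2 system: x ≈ -4.8, y ≈ 45.8 km.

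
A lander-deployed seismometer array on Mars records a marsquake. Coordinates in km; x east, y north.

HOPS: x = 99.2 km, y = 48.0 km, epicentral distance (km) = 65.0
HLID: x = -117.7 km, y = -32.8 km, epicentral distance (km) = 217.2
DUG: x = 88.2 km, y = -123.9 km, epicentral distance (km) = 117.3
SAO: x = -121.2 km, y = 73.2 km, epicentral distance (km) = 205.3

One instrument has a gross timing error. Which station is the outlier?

Solve using three stations at a time. Using HOPS, DUG, SAO (subtract circle equations pairwise → linear system) gives (x, y) ≈ (67.1, -8.5).
Distances from that point to each station vs reported:
  HOPS: calculated 65.0 vs reported 65.0 → residual 0.0 km
  HLID: calculated 186.4 vs reported 217.2 → residual 30.8 km
  DUG: calculated 117.3 vs reported 117.3 → residual 0.0 km
  SAO: calculated 205.3 vs reported 205.3 → residual 0.0 km
HOPS, DUG, SAO are mutually consistent (residuals ≈ 0); HLID is off by 30.8 km.

HLID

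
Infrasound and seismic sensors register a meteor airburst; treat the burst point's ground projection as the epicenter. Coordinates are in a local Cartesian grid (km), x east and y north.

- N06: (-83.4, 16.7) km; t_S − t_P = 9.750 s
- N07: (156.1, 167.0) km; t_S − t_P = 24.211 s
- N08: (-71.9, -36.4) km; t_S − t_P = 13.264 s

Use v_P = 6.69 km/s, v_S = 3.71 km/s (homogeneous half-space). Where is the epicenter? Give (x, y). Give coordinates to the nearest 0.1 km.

-12.9 km east, 57.0 km north

Distance from S−P lag: d = Δt · v_P v_S / (v_P − v_S) = Δt · (6.69·3.71)/(6.69−3.71) ≈ 8.3288·Δt.
So d_N06 = 81.21, d_N07 = 201.65, d_N08 = 110.47 km.
Circle about each station: (x + 83.4)² + (y − 16.7)² = 81.21²; (x − 156.1)² + (y − 167.0)² = 201.65²; (x + 71.9)² + (y + 36.4)² = 110.47².
Subtracting the N06 equation from the N07 and N08 equations removes the quadratic terms:
479.0 x + 300.6 y = 10954.10
23.0 x − 106.2 y = -6348.44
Solving the 2×2 system: x ≈ -12.9, y ≈ 57.0 km.
Check against N06 (with the unrounded x, y): √((x + 83.4)²+(y − 16.7)²) = 81.20 ≈ 81.21 km. ✓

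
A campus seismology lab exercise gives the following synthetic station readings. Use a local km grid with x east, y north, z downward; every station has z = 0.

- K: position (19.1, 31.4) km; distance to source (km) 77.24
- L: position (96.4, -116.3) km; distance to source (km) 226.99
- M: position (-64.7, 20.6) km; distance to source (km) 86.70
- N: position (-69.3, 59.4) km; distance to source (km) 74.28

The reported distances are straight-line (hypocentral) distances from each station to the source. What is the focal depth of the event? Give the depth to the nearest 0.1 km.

53.7 km

Each station gives a sphere (x−x_i)² + (y−y_i)² + z² = d_i² (stations at z=0).
Subtracting the K sphere from L and M: z² cancels, leaving linear equations in x and y:
154.6 x − 295.4 y = -24090.56
-167.6 x − 21.6 y = 1708.81
Solving: x ≈ -19.398, y ≈ 71.400 km (keep extra digits for the depth step; rounded: -19.4, 71.4).
Then from the K sphere: z² = 77.24² − (x − 19.1)² − (y − 31.4)² with x = -19.398, y = 71.400, so z ≈ 53.702 ≈ 53.7 km.
Check against N (with the unrounded solution): distance 74.28 ≈ 74.28 km. ✓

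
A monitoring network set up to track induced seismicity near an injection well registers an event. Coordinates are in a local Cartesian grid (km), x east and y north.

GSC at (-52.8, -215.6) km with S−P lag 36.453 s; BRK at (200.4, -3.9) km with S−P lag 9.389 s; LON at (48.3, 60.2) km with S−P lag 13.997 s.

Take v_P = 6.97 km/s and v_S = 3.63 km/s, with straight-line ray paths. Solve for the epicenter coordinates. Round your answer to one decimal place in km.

Distance from S−P lag: d = Δt · v_P v_S / (v_P − v_S) = Δt · (6.97·3.63)/(6.97−3.63) ≈ 7.5752·Δt.
So d_GSC = 276.14, d_BRK = 71.12, d_LON = 106.03 km.
Circle about each station: (x + 52.8)² + (y + 215.6)² = 276.14²; (x − 200.4)² + (y + 3.9)² = 71.12²; (x − 48.3)² + (y − 60.2)² = 106.03².
Subtracting pairs of circle equations eliminates x²+y² and gives linear equations (the radical axes):
506.4 x + 423.4 y = 62099.42
202.2 x + 551.6 y = 21696.67
Solving the 2×2 system: x ≈ 129.4, y ≈ -8.1 km.
Check against GSC (with the unrounded x, y): √((x + 52.8)²+(y + 215.6)²) = 276.14 ≈ 276.14 km. ✓

(129.4, -8.1)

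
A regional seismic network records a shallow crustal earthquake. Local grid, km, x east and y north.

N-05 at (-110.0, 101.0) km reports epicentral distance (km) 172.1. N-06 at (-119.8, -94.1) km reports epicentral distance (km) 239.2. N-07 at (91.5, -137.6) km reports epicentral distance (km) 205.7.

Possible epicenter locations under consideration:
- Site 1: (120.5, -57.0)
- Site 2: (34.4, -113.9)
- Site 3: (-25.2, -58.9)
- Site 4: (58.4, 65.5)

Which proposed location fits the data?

For each candidate, compare |candidate − station| to the reported distance:
Site 1: residuals N-05 107.4, N-06 3.9, N-07 120.0 → max 120.0 km
Site 2: residuals N-05 86.8, N-06 83.7, N-07 143.9 → max 143.9 km
Site 3: residuals N-05 8.9, N-06 138.3, N-07 64.9 → max 138.3 km
Site 4: residuals N-05 0.0, N-06 0.0, N-07 0.1 → max 0.1 km
Only Site 4 has all residuals ≈ 0.

Site 4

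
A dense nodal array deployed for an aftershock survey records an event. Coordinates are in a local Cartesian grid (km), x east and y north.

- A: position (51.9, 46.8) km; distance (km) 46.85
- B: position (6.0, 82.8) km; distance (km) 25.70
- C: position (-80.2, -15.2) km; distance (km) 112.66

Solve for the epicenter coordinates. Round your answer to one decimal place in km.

Circle about each station: (x − 51.9)² + (y − 46.8)² = 46.85²; (x − 6.0)² + (y − 82.8)² = 25.70²; (x + 80.2)² + (y + 15.2)² = 112.66².
Subtracting the A equation from the B and C equations removes the quadratic terms:
-91.8 x + 72.0 y = 3542.42
-264.2 x − 124.0 y = -8718.12
Solving the 2×2 system: x ≈ 6.2, y ≈ 57.1 km.
Check against A (with the unrounded x, y): √((x − 51.9)²+(y − 46.8)²) = 46.85 ≈ 46.85 km. ✓

x ≈ 6.2 km, y ≈ 57.1 km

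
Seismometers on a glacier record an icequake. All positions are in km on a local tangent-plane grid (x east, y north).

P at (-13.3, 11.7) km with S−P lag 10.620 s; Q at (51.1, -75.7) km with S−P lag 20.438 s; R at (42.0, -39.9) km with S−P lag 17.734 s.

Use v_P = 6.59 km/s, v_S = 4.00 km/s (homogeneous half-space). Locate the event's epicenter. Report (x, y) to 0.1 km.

(-114.1, 50.7)

Distance from S−P lag: d = Δt · v_P v_S / (v_P − v_S) = Δt · (6.59·4.00)/(6.59−4.00) ≈ 10.1776·Δt.
So d_P = 108.09, d_Q = 208.01, d_R = 180.49 km.
Circle about each station: (x + 13.3)² + (y − 11.7)² = 108.09²; (x − 51.1)² + (y + 75.7)² = 208.01²; (x − 42.0)² + (y + 39.9)² = 180.49².
Subtracting the P equation from the Q and R equations removes the quadratic terms:
128.8 x − 174.8 y = -23556.79
110.6 x − 103.2 y = -17850.96
Solving the 2×2 system: x ≈ -114.1, y ≈ 50.7 km.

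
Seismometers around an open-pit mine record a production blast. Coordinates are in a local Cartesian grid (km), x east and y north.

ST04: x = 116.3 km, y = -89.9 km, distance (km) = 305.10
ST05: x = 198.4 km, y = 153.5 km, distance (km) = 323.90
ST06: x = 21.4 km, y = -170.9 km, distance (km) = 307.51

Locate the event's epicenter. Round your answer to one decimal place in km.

x ≈ -121.3 km, y ≈ 101.5 km

Circle about each station: (x − 116.3)² + (y + 89.9)² = 305.10²; (x − 198.4)² + (y − 153.5)² = 323.90²; (x − 21.4)² + (y + 170.9)² = 307.51².
Subtracting pairs of circle equations eliminates x²+y² and gives linear equations (the radical axes):
164.2 x + 486.8 y = 29491.91
-189.8 x − 162.0 y = 6580.68
Solving the 2×2 system: x ≈ -121.3, y ≈ 101.5 km.
Check against ST04 (with the unrounded x, y): √((x − 116.3)²+(y + 89.9)²) = 305.11 ≈ 305.10 km. ✓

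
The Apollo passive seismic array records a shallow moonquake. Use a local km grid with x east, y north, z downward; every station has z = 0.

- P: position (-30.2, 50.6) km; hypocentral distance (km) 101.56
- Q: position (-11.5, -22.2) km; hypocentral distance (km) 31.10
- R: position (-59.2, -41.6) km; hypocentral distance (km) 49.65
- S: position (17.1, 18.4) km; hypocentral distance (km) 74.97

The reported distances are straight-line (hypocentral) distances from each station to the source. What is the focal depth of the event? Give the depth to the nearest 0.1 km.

Each station gives a sphere (x−x_i)² + (y−y_i)² + z² = d_i² (stations at z=0).
Subtracting the P sphere from Q and R: z² cancels, leaving linear equations in x and y:
37.4 x − 145.6 y = 6499.91
-58.0 x − 184.4 y = 9612.11
Solving: x ≈ -13.098, y ≈ -48.007 km (keep extra digits for the depth step; rounded: -13.1, -48.0).
Then from the P sphere: z² = 101.56² − (x + 30.2)² − (y − 50.6)² with x = -13.098, y = -48.007, so z ≈ 17.280 ≈ 17.3 km.
Check against S (with the unrounded solution): distance 74.97 ≈ 74.97 km. ✓

depth ≈ 17.3 km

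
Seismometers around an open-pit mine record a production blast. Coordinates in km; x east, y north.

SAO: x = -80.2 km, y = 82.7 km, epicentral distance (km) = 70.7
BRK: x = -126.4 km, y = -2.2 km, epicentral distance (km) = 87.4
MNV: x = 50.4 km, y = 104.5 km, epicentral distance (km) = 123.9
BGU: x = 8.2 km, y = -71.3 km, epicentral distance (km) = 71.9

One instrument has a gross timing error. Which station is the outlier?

BGU

Solve using three stations at a time. Using SAO, BRK, MNV (subtract circle equations pairwise → linear system) gives (x, y) ≈ (-42.7, 22.8).
Distances from that point to each station vs reported:
  SAO: calculated 70.6 vs reported 70.7 → residual 0.1 km
  BRK: calculated 87.3 vs reported 87.4 → residual 0.1 km
  MNV: calculated 123.9 vs reported 123.9 → residual 0.0 km
  BGU: calculated 107.0 vs reported 71.9 → residual 35.1 km
SAO, BRK, MNV are mutually consistent (residuals ≈ 0); BGU is off by 35.1 km.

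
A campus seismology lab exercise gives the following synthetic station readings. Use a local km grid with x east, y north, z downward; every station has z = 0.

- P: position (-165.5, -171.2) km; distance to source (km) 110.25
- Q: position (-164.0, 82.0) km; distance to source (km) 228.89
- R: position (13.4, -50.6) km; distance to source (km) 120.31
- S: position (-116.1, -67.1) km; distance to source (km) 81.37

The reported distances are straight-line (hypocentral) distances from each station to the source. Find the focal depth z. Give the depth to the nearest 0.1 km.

Each station gives a sphere (x−x_i)² + (y−y_i)² + z² = d_i² (stations at z=0).
Subtracting the P sphere from Q and R: z² cancels, leaving linear equations in x and y:
3.0 x + 506.4 y = -63315.26
357.8 x + 241.2 y = -56279.20
Solving: x ≈ -73.300, y ≈ -124.596 km (keep extra digits for the depth step; rounded: -73.3, -124.6).
Then from the P sphere: z² = 110.25² − (x + 165.5)² − (y + 171.2)² with x = -73.300, y = -124.596, so z ≈ 38.501 ≈ 38.5 km.

depth ≈ 38.5 km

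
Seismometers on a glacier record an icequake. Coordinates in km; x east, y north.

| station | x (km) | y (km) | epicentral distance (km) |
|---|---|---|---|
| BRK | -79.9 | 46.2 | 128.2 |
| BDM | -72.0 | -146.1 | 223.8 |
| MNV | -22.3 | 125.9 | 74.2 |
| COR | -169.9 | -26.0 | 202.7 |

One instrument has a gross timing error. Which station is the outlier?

BRK

Solve using three stations at a time. Using BDM, MNV, COR (subtract circle equations pairwise → linear system) gives (x, y) ≈ (13.3, 60.8).
Distances from that point to each station vs reported:
  BRK: calculated 94.3 vs reported 128.2 → residual 33.9 km
  BDM: calculated 223.8 vs reported 223.8 → residual 0.0 km
  MNV: calculated 74.2 vs reported 74.2 → residual 0.0 km
  COR: calculated 202.7 vs reported 202.7 → residual 0.0 km
BDM, MNV, COR are mutually consistent (residuals ≈ 0); BRK is off by 33.9 km.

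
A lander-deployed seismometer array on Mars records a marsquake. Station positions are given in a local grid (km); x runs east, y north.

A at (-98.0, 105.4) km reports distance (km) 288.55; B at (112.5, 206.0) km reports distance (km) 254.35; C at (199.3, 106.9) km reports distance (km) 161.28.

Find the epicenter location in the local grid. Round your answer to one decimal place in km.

Circle about each station: (x + 98.0)² + (y − 105.4)² = 288.55²; (x − 112.5)² + (y − 206.0)² = 254.35²; (x − 199.3)² + (y − 106.9)² = 161.28².
Subtracting pairs of circle equations eliminates x²+y² and gives linear equations (the radical axes):
421.0 x + 201.2 y = 52946.27
594.6 x + 3.0 y = 87684.80
Solving the 2×2 system: x ≈ 147.7, y ≈ -45.9 km.

x ≈ 147.7 km, y ≈ -45.9 km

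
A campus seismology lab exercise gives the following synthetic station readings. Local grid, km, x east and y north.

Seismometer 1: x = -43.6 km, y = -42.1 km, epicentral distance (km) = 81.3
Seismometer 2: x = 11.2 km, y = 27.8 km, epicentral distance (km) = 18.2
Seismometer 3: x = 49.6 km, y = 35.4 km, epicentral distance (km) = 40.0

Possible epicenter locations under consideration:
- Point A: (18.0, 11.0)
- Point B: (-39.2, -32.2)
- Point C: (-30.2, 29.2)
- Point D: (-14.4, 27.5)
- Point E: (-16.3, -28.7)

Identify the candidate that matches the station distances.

Point A

For each candidate, compare |candidate − station| to the reported distance:
Point A: residuals Seismometer 1 0.0, Seismometer 2 0.1, Seismometer 3 0.1 → max 0.1 km
Point B: residuals Seismometer 1 70.5, Seismometer 2 60.2, Seismometer 3 71.6 → max 71.6 km
Point C: residuals Seismometer 1 8.8, Seismometer 2 23.2, Seismometer 3 40.0 → max 40.0 km
Point D: residuals Seismometer 1 5.8, Seismometer 2 7.4, Seismometer 3 24.5 → max 24.5 km
Point E: residuals Seismometer 1 50.9, Seismometer 2 44.6, Seismometer 3 51.9 → max 51.9 km
Only Point A has all residuals ≈ 0.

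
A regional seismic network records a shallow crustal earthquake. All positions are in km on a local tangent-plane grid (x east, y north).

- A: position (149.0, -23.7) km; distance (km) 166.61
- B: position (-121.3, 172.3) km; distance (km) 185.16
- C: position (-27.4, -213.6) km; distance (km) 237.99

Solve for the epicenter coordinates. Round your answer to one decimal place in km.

Circle about each station: (x − 149.0)² + (y + 23.7)² = 166.61²; (x + 121.3)² + (y − 172.3)² = 185.16²; (x + 27.4)² + (y + 213.6)² = 237.99².
Subtracting the A equation from the B and C equations removes the quadratic terms:
-540.6 x + 392.0 y = 15112.96
-352.8 x − 379.8 y = -5267.32
Solving the 2×2 system: x ≈ -10.7, y ≈ 23.8 km.

(-10.7, 23.8)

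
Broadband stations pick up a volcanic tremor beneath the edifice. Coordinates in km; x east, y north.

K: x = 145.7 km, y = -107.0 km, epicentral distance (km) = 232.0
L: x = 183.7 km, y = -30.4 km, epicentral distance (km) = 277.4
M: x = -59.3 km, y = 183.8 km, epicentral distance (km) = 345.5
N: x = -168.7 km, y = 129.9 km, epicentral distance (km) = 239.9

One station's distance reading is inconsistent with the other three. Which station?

Solve using three stations at a time. Using K, L, N (subtract circle equations pairwise → linear system) gives (x, y) ≈ (-86.0, -95.3).
Distances from that point to each station vs reported:
  K: calculated 232.0 vs reported 232.0 → residual 0.0 km
  L: calculated 277.4 vs reported 277.4 → residual 0.0 km
  M: calculated 280.4 vs reported 345.5 → residual 65.1 km
  N: calculated 239.9 vs reported 239.9 → residual 0.0 km
K, L, N are mutually consistent (residuals ≈ 0); M is off by 65.1 km.

M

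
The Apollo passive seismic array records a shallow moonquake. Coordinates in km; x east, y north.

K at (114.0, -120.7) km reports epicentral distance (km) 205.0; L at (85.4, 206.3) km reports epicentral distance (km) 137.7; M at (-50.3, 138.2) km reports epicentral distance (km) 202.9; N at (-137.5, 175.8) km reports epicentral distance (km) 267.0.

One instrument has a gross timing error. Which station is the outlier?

N

Solve using three stations at a time. Using K, L, M (subtract circle equations pairwise → linear system) gives (x, y) ≈ (144.7, 82.0).
Distances from that point to each station vs reported:
  K: calculated 205.0 vs reported 205.0 → residual 0.0 km
  L: calculated 137.7 vs reported 137.7 → residual 0.0 km
  M: calculated 202.9 vs reported 202.9 → residual 0.0 km
  N: calculated 297.3 vs reported 267.0 → residual 30.3 km
K, L, M are mutually consistent (residuals ≈ 0); N is off by 30.3 km.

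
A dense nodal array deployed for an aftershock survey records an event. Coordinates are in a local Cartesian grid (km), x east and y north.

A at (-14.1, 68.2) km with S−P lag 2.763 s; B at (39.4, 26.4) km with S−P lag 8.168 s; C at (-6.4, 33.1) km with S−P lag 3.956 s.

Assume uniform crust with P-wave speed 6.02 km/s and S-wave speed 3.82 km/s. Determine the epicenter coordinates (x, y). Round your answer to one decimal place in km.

-40.5 km east, 56.5 km north

Distance from S−P lag: d = Δt · v_P v_S / (v_P − v_S) = Δt · (6.02·3.82)/(6.02−3.82) ≈ 10.4529·Δt.
So d_A = 28.88, d_B = 85.38, d_C = 41.35 km.
Circle about each station: (x + 14.1)² + (y − 68.2)² = 28.88²; (x − 39.4)² + (y − 26.4)² = 85.38²; (x + 6.4)² + (y − 33.1)² = 41.35².
Subtracting the A equation from the B and C equations removes the quadratic terms:
107.0 x − 83.6 y = -9056.42
15.4 x − 70.2 y = -4589.25
Solving the 2×2 system: x ≈ -40.5, y ≈ 56.5 km.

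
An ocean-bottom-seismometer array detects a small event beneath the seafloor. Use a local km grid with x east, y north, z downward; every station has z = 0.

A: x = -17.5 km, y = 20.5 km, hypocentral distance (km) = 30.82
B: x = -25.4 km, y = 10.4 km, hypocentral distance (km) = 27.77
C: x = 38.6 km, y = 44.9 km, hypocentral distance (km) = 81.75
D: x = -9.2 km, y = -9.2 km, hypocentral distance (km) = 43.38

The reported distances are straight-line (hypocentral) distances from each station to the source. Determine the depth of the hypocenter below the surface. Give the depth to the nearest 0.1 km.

z ≈ 26.1 km

Each station gives a sphere (x−x_i)² + (y−y_i)² + z² = d_i² (stations at z=0).
Subtracting the A sphere from B and C: z² cancels, leaving linear equations in x and y:
-15.8 x − 20.2 y = 205.52
112.2 x + 48.8 y = -2953.72
Solving: x ≈ -33.192, y ≈ 15.788 km (keep extra digits for the depth step; rounded: -33.2, 15.8).
Then from the A sphere: z² = 30.82² − (x + 17.5)² − (y − 20.5)² with x = -33.192, y = 15.788, so z ≈ 26.104 ≈ 26.1 km.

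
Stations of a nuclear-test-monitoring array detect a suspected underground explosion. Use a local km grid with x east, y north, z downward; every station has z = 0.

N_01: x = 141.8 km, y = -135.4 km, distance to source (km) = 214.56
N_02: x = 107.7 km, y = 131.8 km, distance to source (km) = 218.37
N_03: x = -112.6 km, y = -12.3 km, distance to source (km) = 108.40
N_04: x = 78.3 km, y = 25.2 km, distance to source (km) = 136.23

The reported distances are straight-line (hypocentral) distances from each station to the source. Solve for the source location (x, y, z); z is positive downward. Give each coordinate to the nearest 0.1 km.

x ≈ -28.9 km, y ≈ -24.5 km, depth ≈ 67.8 km

Each station gives a sphere (x−x_i)² + (y−y_i)² + z² = d_i² (stations at z=0).
Subtracting the N_01 sphere from N_02 and N_03: z² cancels, leaving linear equations in x and y:
-68.2 x + 534.4 y = -11119.33
-508.8 x + 246.2 y = 8675.08
Solving: x ≈ -28.903, y ≈ -24.496 km (keep extra digits for the depth step; rounded: -28.9, -24.5).
Then from the N_01 sphere: z² = 214.56² − (x − 141.8)² − (y + 135.4)² with x = -28.903, y = -24.496, so z ≈ 67.800 ≈ 67.8 km.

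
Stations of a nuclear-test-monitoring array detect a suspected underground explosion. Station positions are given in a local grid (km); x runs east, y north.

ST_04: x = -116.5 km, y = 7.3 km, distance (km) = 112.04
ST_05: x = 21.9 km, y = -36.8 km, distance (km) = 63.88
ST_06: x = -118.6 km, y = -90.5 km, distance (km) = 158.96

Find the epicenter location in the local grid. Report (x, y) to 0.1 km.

x ≈ -5.3 km, y ≈ 21.0 km

Circle about each station: (x + 116.5)² + (y − 7.3)² = 112.04²; (x − 21.9)² + (y + 36.8)² = 63.88²; (x + 118.6)² + (y + 90.5)² = 158.96².
Subtracting pairs of circle equations eliminates x²+y² and gives linear equations (the radical axes):
276.8 x − 88.2 y = -3319.38
-4.2 x − 195.6 y = -4084.65
Solving the 2×2 system: x ≈ -5.3, y ≈ 21.0 km.
Check against ST_04 (with the unrounded x, y): √((x + 116.5)²+(y − 7.3)²) = 112.04 ≈ 112.04 km. ✓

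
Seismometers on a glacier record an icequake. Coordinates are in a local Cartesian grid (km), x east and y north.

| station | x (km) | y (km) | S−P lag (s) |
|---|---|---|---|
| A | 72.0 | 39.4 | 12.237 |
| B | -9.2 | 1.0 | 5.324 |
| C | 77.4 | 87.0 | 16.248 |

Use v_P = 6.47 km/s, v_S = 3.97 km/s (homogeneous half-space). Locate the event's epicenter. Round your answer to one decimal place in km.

Distance from S−P lag: d = Δt · v_P v_S / (v_P − v_S) = Δt · (6.47·3.97)/(6.47−3.97) ≈ 10.2744·Δt.
So d_A = 125.73, d_B = 54.70, d_C = 166.94 km.
Circle about each station: (x − 72.0)² + (y − 39.4)² = 125.73²; (x + 9.2)² + (y − 1.0)² = 54.70²; (x − 77.4)² + (y − 87.0)² = 166.94².
Subtracting the A equation from the B and C equations removes the quadratic terms:
-162.4 x − 76.8 y = 6165.22
10.8 x + 95.2 y = -5237.53
Solving the 2×2 system: x ≈ -12.6, y ≈ -53.6 km.
Check against A (with the unrounded x, y): √((x − 72.0)²+(y − 39.4)²) = 125.73 ≈ 125.73 km. ✓

-12.6 km east, -53.6 km north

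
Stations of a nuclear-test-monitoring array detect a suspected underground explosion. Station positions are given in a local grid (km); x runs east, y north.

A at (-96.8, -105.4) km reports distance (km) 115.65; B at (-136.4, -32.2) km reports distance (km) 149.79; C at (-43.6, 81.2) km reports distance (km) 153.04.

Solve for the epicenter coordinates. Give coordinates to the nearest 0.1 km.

x ≈ 10.4 km, y ≈ -62.0 km

Circle about each station: (x + 96.8)² + (y + 105.4)² = 115.65²; (x + 136.4)² + (y + 32.2)² = 149.79²; (x + 43.6)² + (y − 81.2)² = 153.04².
Subtracting the A equation from the B and C equations removes the quadratic terms:
-79.2 x + 146.4 y = -9899.72
106.4 x + 373.2 y = -22031.32
Solving the 2×2 system: x ≈ 10.4, y ≈ -62.0 km.
Check against A (with the unrounded x, y): √((x + 96.8)²+(y + 105.4)²) = 115.65 ≈ 115.65 km. ✓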